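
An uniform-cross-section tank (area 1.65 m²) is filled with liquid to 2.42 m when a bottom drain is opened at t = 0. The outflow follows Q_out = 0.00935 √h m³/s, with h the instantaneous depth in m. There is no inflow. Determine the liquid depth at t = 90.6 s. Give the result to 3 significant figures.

With no inflow, A dh/dt = −0.00935 √h.
Separate and integrate: 2(√h − √h₀) = −(0.00935/A) t.
√h = √2.42 − 0.00935·90.6/(2·1.65) = 1.5556 − 0.25670 = 1.2989.
h = 1.2989² = 1.6872 m.

1.69 m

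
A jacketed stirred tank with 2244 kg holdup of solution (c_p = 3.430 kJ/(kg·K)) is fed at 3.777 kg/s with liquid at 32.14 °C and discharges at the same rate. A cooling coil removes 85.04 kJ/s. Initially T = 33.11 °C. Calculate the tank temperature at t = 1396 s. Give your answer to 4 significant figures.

26.29 °C

M c_p dT/dt = ṁ c_p (T_in − T) − Q̇.
τ = M/ṁ = 594.122 s; T_ss = T_in − Q̇/(ṁ c_p) = 32.14 − 85.04/(3.777·3.430) = 25.5758 °C.
Integrating: T(t) = T_ss + (T₀ − T_ss) e^(−t/τ).
T(1396) = 25.5758 + (7.53421)·e^(−1396/594.122) = 25.5758 + (7.53421)·0.0953993 = 26.2946 °C.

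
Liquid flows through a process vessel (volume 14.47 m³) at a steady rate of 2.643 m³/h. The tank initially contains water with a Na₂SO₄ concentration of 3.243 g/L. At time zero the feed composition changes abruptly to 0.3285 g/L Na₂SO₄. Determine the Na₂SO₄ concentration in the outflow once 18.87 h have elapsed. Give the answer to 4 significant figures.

Accumulation = in − out for the solute gives V dC/dt = Q(C_in − C).
So dC/dt = (C_in − C)/τ with τ = V/Q = 14.47/2.643 = 5.47484 h.
This is linear first-order; C(t) = C_in + (C₀ − C_in) e^(−t/τ).
C(18.87) = 0.3285 + (3.243 − 0.3285)·e^(−18.87/5.47484) = 0.3285 + (2.91450)·0.0318513 = 0.421331 g/L.

0.4213 g/L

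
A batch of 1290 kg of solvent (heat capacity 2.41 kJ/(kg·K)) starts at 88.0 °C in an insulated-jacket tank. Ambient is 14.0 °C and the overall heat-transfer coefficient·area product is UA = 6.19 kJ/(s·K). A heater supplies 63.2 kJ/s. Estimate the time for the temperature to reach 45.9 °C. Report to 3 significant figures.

542 s

M c_p dT/dt = −UA(T − T_amb) + Q̇.
τ = M c_p/UA = 502.25 s; T_ss = T_amb + Q̇/UA = 14.0 + 63.2/6.19 = 24.210 °C.
T(t) = T_ss + (T₀ − T_ss)e^(−t/τ); set T = 45.9:
t = −τ ln[(T − T_ss)/(T₀ − T_ss)] = −502.25 · ln(0.34002) = 541.80 s.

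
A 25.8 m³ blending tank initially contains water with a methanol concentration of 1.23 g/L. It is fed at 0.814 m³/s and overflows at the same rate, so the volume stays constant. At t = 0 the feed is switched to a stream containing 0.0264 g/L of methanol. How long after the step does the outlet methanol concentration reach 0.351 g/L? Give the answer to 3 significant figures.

41.5 s

Species balance: V dC/dt = Q(C_in − C) ⇒ τ = V/Q = 31.695 s.
C(t) = C_in + (C₀ − C_in) e^(−t/τ). Set C = 0.351 and solve for t:
e^(−t/τ) = (C − C_in)/(C₀ − C_in) = (0.351 − 0.0264)/(1.23 − 0.0264) = 0.26969
t = −τ ln(…) = 31.695 × 1.3105 = 41.536 s.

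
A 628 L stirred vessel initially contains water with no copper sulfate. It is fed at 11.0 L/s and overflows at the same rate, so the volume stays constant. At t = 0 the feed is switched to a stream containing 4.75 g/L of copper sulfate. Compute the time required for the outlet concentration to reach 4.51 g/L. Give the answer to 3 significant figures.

170 s

Species balance: V dC/dt = Q(C_in − C) ⇒ τ = V/Q = 57.091 s.
C(t) = C_in + (C₀ − C_in) e^(−t/τ). Set C = 4.51 and solve for t:
e^(−t/τ) = (C − C_in)/(C₀ − C_in) = (4.51 − 4.75)/(0 − 4.75) = 0.050526
t = −τ ln(…) = 57.091 × 2.9853 = 170.43 s.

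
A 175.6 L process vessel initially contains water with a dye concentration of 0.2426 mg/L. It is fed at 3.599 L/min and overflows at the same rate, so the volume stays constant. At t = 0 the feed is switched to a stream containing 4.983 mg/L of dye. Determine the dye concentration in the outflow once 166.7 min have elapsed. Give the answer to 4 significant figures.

4.827 mg/L

Transient balance on the dissolved component: V dC/dt = Q(C_in − C).
Rewrite as dC/dt + C/τ = C_in/τ, τ = V/Q = 48.7913 min.
Solution: C(t) = C_in + (C₀ − C_in) e^(−t/τ).
C(166.7) = 4.983 + (0.2426 − 4.983)·e^(−166.7/48.7913) = 4.983 + (-4.74040)·0.0328242 = 4.82740 mg/L.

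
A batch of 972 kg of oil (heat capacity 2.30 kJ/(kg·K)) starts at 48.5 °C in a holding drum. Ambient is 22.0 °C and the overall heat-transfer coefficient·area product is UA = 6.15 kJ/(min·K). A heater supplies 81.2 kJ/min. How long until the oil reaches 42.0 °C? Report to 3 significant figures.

244 min

Lumped-capacitance energy balance: M c_p dT/dt = UA(T_amb − T) + Q̇.
τ = M c_p/UA = 363.51 min; T_ss = T_amb + Q̇/UA = 22.0 + 81.2/6.15 = 35.203 °C.
T(t) = T_ss + (T₀ − T_ss)e^(−t/τ); set T = 42.0:
t = −τ ln[(T − T_ss)/(T₀ − T_ss)] = −363.51 · ln(0.51116) = 243.94 min.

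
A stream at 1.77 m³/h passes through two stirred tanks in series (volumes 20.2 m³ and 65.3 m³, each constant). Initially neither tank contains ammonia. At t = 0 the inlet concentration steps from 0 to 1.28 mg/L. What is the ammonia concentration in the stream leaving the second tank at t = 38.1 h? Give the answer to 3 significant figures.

0.641 mg/L

Each tank obeys Vᵢ dCᵢ/dt = Q(Cᵢ₋₁ − Cᵢ), so τᵢ = Vᵢ/Q.
τ₁ = 20.2/1.77 = 11.412 h; τ₂ = 65.3/1.77 = 36.893 h.
Solving the cascade with C₁(0)=C₂(0)=0 gives C₂(t) = C_in[1 − (τ₁ e^(−t/τ₁) − τ₂ e^(−t/τ₂))/(τ₁ − τ₂)].
At t = 38.1: e^(−t/τ₁) = 0.035491, e^(−t/τ₂) = 0.35604.
C₂ = 1.28·[1 − (11.412·0.035491 − 36.893·0.35604)/(-25.480)] = 1.28·0.50040 = 0.64051 mg/L.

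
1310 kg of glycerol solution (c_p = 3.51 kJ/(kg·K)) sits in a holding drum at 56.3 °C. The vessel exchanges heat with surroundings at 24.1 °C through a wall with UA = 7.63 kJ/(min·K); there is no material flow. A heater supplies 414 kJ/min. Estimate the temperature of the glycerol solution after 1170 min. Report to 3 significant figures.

Heat balance on the well-mixed liquid: M c_p dT/dt = −UA(T − T_amb) + Q̇.
dT/dt = (T_ss − T)/τ with T_ss = T_amb + Q̇/UA = 24.1 + 414/7.63 = 78.360 °C, τ = M c_p/UA = 1310·3.51/7.63 = 602.63 min.
This is linear first-order; T(t) = T_ss + (T₀ − T_ss) e^(−t/τ).
T(1170) = 78.360 + (-22.060)·0.14349 = 75.194 °C.

75.2 °C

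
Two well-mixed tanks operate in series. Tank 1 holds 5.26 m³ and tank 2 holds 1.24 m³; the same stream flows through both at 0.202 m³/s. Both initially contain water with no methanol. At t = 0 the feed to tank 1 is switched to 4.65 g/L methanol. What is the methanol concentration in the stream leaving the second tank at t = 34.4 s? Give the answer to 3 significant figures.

Time constants: τᵢ = Vᵢ/Q for each well-mixed tank.
τ₁ = 5.26/0.202 = 26.040 s; τ₂ = 1.24/0.202 = 6.1386 s.
Tank 1: C₁ = C_in(1 − e^(−t/τ₁)). Tank 2 (τ₁ ≠ τ₂): C₂ = C_in[1 − (τ₁ e^(−t/τ₁) − τ₂ e^(−t/τ₂))/(τ₁ − τ₂)].
At t = 34.4: e^(−t/τ₁) = 0.26685, e^(−t/τ₂) = 0.0036836.
C₂ = 4.65·[1 − (26.040·0.26685 − 6.1386·0.0036836)/(19.901)] = 4.65·0.65197 = 3.0317 g/L.

3.03 g/L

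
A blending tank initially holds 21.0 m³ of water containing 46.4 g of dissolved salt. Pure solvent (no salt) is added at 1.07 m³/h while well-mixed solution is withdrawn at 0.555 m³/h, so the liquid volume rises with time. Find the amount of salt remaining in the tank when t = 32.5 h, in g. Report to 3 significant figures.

Total volume: dV/dt = Q_in − Q_out = 0.51500 m³/h, so V(t) = 21.0 + 0.51500 t and V(32.5) = 37.737 m³.
Species balance (pure solvent in): dm/dt = −Q_out · m/V(t).
dm/m = −Q_out dt/(V₀ + 0.51500 t); integrating gives ln(m/m₀) = −(Q_out/(Q_in−Q_out)) ln(V/V₀).
m = m₀ (V₀/V)^(Q_out/(Q_in−Q_out)) = 46.4 × (21.0/37.737)^(1.0777) = 24.671 g.

24.7 g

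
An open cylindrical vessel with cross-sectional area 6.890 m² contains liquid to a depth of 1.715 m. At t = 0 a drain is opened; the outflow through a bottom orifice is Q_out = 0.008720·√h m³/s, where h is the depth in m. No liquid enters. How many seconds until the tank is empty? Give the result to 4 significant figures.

A dh/dt = −Q_out = −0.008720 √h.
∫ h^(−1/2) dh = −(0.008720/A) ∫ dt, giving 2√h = 2√h₀ − (0.008720/A) t.
Tank is empty when √h = 0: t_empty = 2A√h₀/0.008720.
t_empty = 2·6.890·√1.715/0.008720 = 13.7800·1.30958/0.008720 = 2069.50 s.

2069 s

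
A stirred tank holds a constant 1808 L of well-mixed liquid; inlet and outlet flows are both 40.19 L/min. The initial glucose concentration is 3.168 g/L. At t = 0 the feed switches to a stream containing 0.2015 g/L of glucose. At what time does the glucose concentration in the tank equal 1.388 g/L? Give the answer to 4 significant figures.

41.22 min

Transient balance on the dissolved component: V dC/dt = Q(C_in − C), so τ = V/Q = 44.9863 min.
C(t) = C_in + (C₀ − C_in) e^(−t/τ). Set C = 1.388 and solve for t:
e^(−t/τ) = (C − C_in)/(C₀ − C_in) = (1.388 − 0.2015)/(3.168 − 0.2015) = 0.399966
t = −τ ln(…) = 44.9863 × 0.916375 = 41.2243 min.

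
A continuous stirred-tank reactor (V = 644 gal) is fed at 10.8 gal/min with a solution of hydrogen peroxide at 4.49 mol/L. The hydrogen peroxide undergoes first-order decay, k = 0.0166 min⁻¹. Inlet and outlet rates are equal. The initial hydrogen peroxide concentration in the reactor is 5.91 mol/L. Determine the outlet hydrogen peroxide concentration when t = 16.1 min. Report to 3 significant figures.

V dC/dt = Q(C_in − C) − k V C.
This is linear with rate a = Q/V + k = 0.033370 min⁻¹.
C_ss = Q C_in/(Q + kV) = 2.2564 mol/L; C(t) = C_ss + (C₀ − C_ss) e^(−a t).
C(16.1) = 2.2564 + (3.6536)·e^(−0.033370·16.1) = 2.2564 + (3.6536)·0.58435 = 4.3914 mol/L.

4.39 mol/L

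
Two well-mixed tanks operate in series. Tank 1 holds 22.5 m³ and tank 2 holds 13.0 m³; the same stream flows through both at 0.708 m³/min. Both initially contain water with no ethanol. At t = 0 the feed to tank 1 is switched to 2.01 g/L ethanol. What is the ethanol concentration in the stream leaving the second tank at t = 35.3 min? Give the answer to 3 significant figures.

0.845 g/L

Time constants: τᵢ = Vᵢ/Q for each well-mixed tank.
τ₁ = 22.5/0.708 = 31.780 min; τ₂ = 13.0/0.708 = 18.362 min.
Tank 1: C₁ = C_in(1 − e^(−t/τ₁)). Tank 2 (τ₁ ≠ τ₂): C₂ = C_in[1 − (τ₁ e^(−t/τ₁) − τ₂ e^(−t/τ₂))/(τ₁ − τ₂)].
At t = 35.3: e^(−t/τ₁) = 0.32930, e^(−t/τ₂) = 0.14624.
C₂ = 2.01·[1 − (31.780·0.32930 − 18.362·0.14624)/(13.418)] = 2.01·0.42019 = 0.84458 g/L.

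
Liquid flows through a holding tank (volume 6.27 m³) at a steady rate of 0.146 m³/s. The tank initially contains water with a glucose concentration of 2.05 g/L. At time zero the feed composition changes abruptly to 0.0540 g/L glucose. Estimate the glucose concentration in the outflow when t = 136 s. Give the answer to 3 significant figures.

Unsteady species balance (constant V, well mixed): V dC/dt = Q(C_in − C).
So dC/dt = (C_in − C)/τ with τ = V/Q = 6.27/0.146 = 42.945 s.
Integrating: C(t) = C_in + (C₀ − C_in) e^(−t/τ).
C(136) = 0.0540 + (2.05 − 0.0540)·e^(−136/42.945) = 0.0540 + (1.9960)·0.042137 = 0.13811 g/L.

0.138 g/L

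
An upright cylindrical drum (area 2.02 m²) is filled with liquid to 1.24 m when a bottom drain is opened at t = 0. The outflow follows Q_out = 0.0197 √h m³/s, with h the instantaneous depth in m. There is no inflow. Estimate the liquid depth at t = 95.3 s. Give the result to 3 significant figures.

A dh/dt = −Q_out = −0.0197 √h.
This is separable: 2 d(√h)/dt = −0.0197/A, so √h = √h₀ − (0.0197/(2A)) t.
√h = √1.24 − 0.0197·95.3/(2·2.02) = 1.1136 − 0.46471 = 0.64885.
h = 0.64885² = 0.42100 m.

0.421 m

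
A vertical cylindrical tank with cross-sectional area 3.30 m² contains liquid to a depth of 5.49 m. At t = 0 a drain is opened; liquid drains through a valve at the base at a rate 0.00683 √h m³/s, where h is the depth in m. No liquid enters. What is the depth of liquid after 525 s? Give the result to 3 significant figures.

Accumulation of liquid (constant cross-section A): A dh/dt = −0.00683 √h.
Separate and integrate: 2(√h − √h₀) = −(0.00683/A) t.
√h = √5.49 − 0.00683·525/(2·3.30) = 2.3431 − 0.54330 = 1.7998.
h = 1.7998² = 3.2392 m.

3.24 m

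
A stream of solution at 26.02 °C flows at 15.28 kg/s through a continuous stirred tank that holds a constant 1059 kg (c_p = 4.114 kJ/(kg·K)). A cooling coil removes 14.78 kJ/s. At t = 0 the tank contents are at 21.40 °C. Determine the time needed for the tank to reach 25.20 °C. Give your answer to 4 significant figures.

139.6 s

Heat balance on the well-mixed liquid: M c_p dT/dt = ṁ c_p (T_in − T) − 14.78.
τ = M/ṁ = 69.3063 s; T_ss = T_in − Q̇/(ṁ c_p) = 25.7849 °C.
T(t) = T_ss + (T₀ − T_ss) e^(−t/τ). Set T = 25.20:
e^(−t/τ) = (25.20 − 25.7849)/(21.40 − 25.7849) = 0.133386
t = −69.3063 · ln(0.133386) = 139.618 s.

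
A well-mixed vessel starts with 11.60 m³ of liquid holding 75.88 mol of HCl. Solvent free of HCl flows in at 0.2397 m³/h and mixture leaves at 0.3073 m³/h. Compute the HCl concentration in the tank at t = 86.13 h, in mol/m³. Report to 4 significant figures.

0.5525 mol/m³

Total volume: dV/dt = Q_in − Q_out = -0.0676000 m³/h, so V(t) = 11.60 − 0.0676000 t and V(86.13) = 5.77761 m³.
Species balance (pure solvent in): dm/dt = −Q_out · m/V(t).
dm/m = −Q_out dt/(V₀ − 0.0676000 t); integrating gives ln(m/m₀) = −(Q_out/(Q_in−Q_out)) ln(V/V₀).
m = m₀ (V₀/V)^(Q_out/(Q_in−Q_out)) = 75.88 × (11.60/5.77761)^(-4.54586) = 3.19192 mol.
C = m/V = 3.19192/5.77761 = 0.552464 mol/m³.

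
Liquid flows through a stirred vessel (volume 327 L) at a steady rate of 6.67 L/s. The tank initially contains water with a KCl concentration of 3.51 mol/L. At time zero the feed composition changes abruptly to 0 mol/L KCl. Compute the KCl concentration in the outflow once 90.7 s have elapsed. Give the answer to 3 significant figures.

0.552 mol/L

Mass balance on the solute (V constant): V dC/dt = Q(C_in − C).
Time constant τ = V/Q = 327/6.67 = 49.025 s.
Integrating: C(t) = C_in + (C₀ − C_in) e^(−t/τ).
C(90.7) = 0 + (3.51 − 0)·e^(−90.7/49.025) = 0 + (3.5100)·0.15723 = 0.55187 mol/L.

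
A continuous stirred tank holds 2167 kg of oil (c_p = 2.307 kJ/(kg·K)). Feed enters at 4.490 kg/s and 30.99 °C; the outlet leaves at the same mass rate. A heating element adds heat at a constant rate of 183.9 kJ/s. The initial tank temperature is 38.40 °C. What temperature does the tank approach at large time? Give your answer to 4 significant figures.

48.74 °C

Energy balance: M c_p dT/dt = ṁ c_p (T_in − T) + 183.9.
At steady state dT/dt = 0 ⇒ T_ss = T_in + Q̇/(ṁ c_p) = 30.99 + 183.9/(4.490·2.307) = 48.7437 °C.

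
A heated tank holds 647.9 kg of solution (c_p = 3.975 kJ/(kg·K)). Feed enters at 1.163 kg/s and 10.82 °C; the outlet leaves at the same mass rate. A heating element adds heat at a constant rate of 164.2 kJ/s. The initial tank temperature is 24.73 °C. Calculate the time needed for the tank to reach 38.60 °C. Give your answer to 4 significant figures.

First-law balance (no shaft work): M c_p dT/dt = ṁ c_p (T_in − T) + 164.2.
τ = M/ṁ = 557.094 s; T_ss = T_in + Q̇/(ṁ c_p) = 46.3386 °C.
T(t) = T_ss + (T₀ − T_ss) e^(−t/τ). Set T = 38.60:
e^(−t/τ) = (38.60 − 46.3386)/(24.73 − 46.3386) = 0.358127
t = −557.094 · ln(0.358127) = 572.061 s.

572.1 s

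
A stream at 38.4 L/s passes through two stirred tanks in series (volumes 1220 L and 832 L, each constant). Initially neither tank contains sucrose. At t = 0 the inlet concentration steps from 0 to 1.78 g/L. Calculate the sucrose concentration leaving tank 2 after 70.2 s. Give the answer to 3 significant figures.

Each tank obeys Vᵢ dCᵢ/dt = Q(Cᵢ₋₁ − Cᵢ), so τᵢ = Vᵢ/Q.
τ₁ = 1220/38.4 = 31.771 s; τ₂ = 832/38.4 = 21.667 s.
Solving the cascade with C₁(0)=C₂(0)=0 gives C₂(t) = C_in[1 − (τ₁ e^(−t/τ₁) − τ₂ e^(−t/τ₂))/(τ₁ − τ₂)].
At t = 70.2: e^(−t/τ₁) = 0.10975, e^(−t/τ₂) = 0.039164.
C₂ = 1.78·[1 − (31.771·0.10975 − 21.667·0.039164)/(10.104)] = 1.78·0.73890 = 1.3152 g/L.

1.32 g/L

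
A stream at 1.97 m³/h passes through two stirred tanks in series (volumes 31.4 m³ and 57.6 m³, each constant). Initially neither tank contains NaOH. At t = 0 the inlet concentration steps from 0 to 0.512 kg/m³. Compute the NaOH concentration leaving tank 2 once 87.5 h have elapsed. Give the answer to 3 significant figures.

Each tank obeys Vᵢ dCᵢ/dt = Q(Cᵢ₋₁ − Cᵢ), so τᵢ = Vᵢ/Q.
τ₁ = 31.4/1.97 = 15.939 h; τ₂ = 57.6/1.97 = 29.239 h.
Tank 1: C₁ = C_in(1 − e^(−t/τ₁)). Tank 2 (τ₁ ≠ τ₂): C₂ = C_in[1 − (τ₁ e^(−t/τ₁) − τ₂ e^(−t/τ₂))/(τ₁ − τ₂)].
At t = 87.5: e^(−t/τ₁) = 0.0041293, e^(−t/τ₂) = 0.050156.
C₂ = 0.512·[1 − (15.939·0.0041293 − 29.239·0.050156)/(-13.299)] = 0.512·0.89468 = 0.45808 kg/m³.

0.458 kg/m³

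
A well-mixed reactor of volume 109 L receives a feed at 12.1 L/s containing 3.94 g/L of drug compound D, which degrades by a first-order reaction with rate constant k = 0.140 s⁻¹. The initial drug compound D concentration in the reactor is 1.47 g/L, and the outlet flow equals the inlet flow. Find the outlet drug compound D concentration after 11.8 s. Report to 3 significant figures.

1.73 g/L

Species balance: V dC/dt = Q C_in − Q C − k V C.
This is linear with rate a = Q/V + k = 0.25101 s⁻¹.
C_ss = Q C_in/(Q + kV) = 1.7425 g/L; C(t) = C_ss + (C₀ − C_ss) e^(−a t).
C(11.8) = 1.7425 + (-0.27247)·e^(−0.25101·11.8) = 1.7425 + (-0.27247)·0.051720 = 1.7284 g/L.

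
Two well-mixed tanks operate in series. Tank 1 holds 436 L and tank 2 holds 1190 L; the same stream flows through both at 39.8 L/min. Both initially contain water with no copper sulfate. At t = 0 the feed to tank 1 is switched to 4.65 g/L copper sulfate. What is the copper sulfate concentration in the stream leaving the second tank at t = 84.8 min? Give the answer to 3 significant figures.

4.22 g/L

Time constants: τᵢ = Vᵢ/Q for each well-mixed tank.
τ₁ = 436/39.8 = 10.955 min; τ₂ = 1190/39.8 = 29.899 min.
Solving the cascade with C₁(0)=C₂(0)=0 gives C₂(t) = C_in[1 − (τ₁ e^(−t/τ₁) − τ₂ e^(−t/τ₂))/(τ₁ − τ₂)].
At t = 84.8: e^(−t/τ₁) = 0.00043467, e^(−t/τ₂) = 0.058650.
C₂ = 4.65·[1 − (10.955·0.00043467 − 29.899·0.058650)/(-18.945)] = 4.65·0.90769 = 4.2207 g/L.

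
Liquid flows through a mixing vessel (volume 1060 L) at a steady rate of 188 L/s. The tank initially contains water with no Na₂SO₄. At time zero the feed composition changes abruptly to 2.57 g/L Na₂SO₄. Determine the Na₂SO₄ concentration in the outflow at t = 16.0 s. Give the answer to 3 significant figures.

2.42 g/L

Mass balance on the solute (V constant): V dC/dt = Q(C_in − C).
Rewrite as dC/dt + C/τ = C_in/τ, τ = V/Q = 5.6383 s.
C approaches C_in exponentially: C(t) = C_in + (C₀ − C_in) e^(−t/τ).
C(16.0) = 2.57 + (0 − 2.57)·e^(−16.0/5.6383) = 2.57 + (-2.5700)·0.058558 = 2.4195 g/L.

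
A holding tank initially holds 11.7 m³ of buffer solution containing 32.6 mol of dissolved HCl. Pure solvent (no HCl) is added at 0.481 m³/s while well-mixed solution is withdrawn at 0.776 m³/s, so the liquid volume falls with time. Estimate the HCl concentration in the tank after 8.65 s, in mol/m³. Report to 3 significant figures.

1.87 mol/m³

Let m(t) be the amount of HCl. Volume: V(t) = V₀ + (Q_in − Q_out) t = 11.7 − 0.29500 t; V(8.65) = 9.1482 m³.
Species balance (pure solvent in): dm/dt = −Q_out · m/V(t).
Separate: dm/m = −Q_out dt/V(t) ⇒ ln(m/m₀) = −(Q_out/(Q_in−Q_out)) ln(V/V₀).
m = m₀ (V₀/V)^(Q_out/(Q_in−Q_out)) = 32.6 × (11.7/9.1482)^(-2.6305) = 17.067 mol.
C = m/V = 17.067/9.1482 = 1.8656 mol/m³.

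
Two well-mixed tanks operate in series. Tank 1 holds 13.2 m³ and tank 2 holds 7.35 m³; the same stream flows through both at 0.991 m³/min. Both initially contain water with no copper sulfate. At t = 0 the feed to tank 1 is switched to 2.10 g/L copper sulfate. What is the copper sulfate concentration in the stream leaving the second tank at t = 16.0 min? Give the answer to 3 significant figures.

Each tank obeys Vᵢ dCᵢ/dt = Q(Cᵢ₋₁ − Cᵢ), so τᵢ = Vᵢ/Q.
τ₁ = 13.2/0.991 = 13.320 min; τ₂ = 7.35/0.991 = 7.4168 min.
Tank 1: C₁ = C_in(1 − e^(−t/τ₁)). Tank 2 (τ₁ ≠ τ₂): C₂ = C_in[1 − (τ₁ e^(−t/τ₁) − τ₂ e^(−t/τ₂))/(τ₁ − τ₂)].
At t = 16.0: e^(−t/τ₁) = 0.30083, e^(−t/τ₂) = 0.11564.
C₂ = 2.10·[1 − (13.320·0.30083 − 7.4168·0.11564)/(5.9031)] = 2.10·0.46650 = 0.97964 g/L.

0.980 g/L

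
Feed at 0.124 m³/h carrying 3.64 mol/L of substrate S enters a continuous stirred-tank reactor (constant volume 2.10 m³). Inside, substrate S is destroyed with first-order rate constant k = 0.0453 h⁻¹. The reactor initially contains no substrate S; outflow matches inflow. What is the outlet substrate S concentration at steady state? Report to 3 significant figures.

2.06 mol/L

Accumulation = in − out − consumed: V dC/dt = Q C_in − Q C − k V C.
Steady state (dC/dt = 0): C_ss = Q C_in/(Q + kV) = C_in/(1 + kV/Q).
C_ss = 0.124·3.64/(0.124 + 0.0453·2.10) = 0.45136/0.21913 = 2.0598 mol/L.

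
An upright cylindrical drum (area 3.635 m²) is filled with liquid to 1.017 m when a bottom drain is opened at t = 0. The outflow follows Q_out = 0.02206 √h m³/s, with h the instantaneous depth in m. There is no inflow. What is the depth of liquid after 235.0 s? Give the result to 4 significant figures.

0.08725 m

A dh/dt = −Q_out = −0.02206 √h.
∫ h^(−1/2) dh = −(0.02206/A) ∫ dt, giving 2√h = 2√h₀ − (0.02206/A) t.
√h = √1.017 − 0.02206·235.0/(2·3.635) = 1.00846 − 0.713081 = 0.295383.
h = 0.295383² = 0.0872511 m.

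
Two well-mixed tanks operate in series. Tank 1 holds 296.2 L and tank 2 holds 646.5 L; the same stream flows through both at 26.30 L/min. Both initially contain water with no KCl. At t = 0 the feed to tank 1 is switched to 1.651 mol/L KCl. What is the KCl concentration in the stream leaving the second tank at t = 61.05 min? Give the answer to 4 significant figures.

Species balance on tank i: dCᵢ/dt = (Cᵢ₋₁ − Cᵢ)/τᵢ with τᵢ = Vᵢ/Q.
τ₁ = 296.2/26.30 = 11.2624 min; τ₂ = 646.5/26.30 = 24.5817 min.
Solving the cascade with C₁(0)=C₂(0)=0 gives C₂(t) = C_in[1 − (τ₁ e^(−t/τ₁) − τ₂ e^(−t/τ₂))/(τ₁ − τ₂)].
At t = 61.05: e^(−t/τ₁) = 0.00442399, e^(−t/τ₂) = 0.0834465.
C₂ = 1.651·[1 − (11.2624·0.00442399 − 24.5817·0.0834465)/(-13.3194)] = 1.651·0.849735 = 1.40291 mol/L.

1.403 mol/L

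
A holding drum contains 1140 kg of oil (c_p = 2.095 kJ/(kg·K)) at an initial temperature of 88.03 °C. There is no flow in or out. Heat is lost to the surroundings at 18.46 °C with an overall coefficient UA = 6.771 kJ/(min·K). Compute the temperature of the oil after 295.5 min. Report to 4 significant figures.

M c_p dT/dt = −UA(T − T_amb).
dT/dt = (T_ss − T)/τ with T_ss = T_amb = 18.4600 °C, τ = M c_p/UA = 1140·2.095/6.771 = 352.725 min.
T approaches T_ss exponentially: T(t) = T_ss + (T₀ − T_ss) e^(−t/τ).
T(295.5) = 18.4600 + (69.5700)·0.432677 = 48.5613 °C.

48.56 °C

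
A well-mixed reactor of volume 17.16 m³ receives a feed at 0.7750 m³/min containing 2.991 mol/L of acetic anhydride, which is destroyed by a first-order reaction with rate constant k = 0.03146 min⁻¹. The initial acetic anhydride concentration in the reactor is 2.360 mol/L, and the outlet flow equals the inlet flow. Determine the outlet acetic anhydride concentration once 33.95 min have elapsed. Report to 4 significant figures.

1.807 mol/L

V dC/dt = Q(C_in − C) − k V C.
dC/dt = (Q/V) C_in − (Q/V + k) C; effective rate a = Q/V + k = 0.0451632 + 0.03146 = 0.0766232 min⁻¹.
C_ss = Q C_in/(Q + kV) = 1.76295 mol/L; C(t) = C_ss + (C₀ − C_ss) e^(−a t).
C(33.95) = 1.76295 + (0.597047)·e^(−0.0766232·33.95) = 1.76295 + (0.597047)·0.0741729 = 1.80724 mol/L.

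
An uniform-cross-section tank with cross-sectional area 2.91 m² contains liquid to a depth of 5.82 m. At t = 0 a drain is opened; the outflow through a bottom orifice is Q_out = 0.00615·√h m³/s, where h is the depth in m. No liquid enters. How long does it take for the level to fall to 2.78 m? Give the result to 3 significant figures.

705 s

A dh/dt = −Q_out = −0.00615 √h.
Separate and integrate: 2(√h − √h₀) = −(0.00615/A) t.
t = 2A(√h₀ − √h)/0.00615 = 2·2.91·(√5.82 − √2.78)/0.00615
  = 5.8200 × (2.4125 − 1.6673) / 0.00615 = 705.15 s.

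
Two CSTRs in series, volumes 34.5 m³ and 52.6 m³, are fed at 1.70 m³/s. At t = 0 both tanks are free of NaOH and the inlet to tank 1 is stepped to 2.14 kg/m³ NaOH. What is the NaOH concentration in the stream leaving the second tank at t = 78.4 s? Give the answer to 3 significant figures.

1.73 kg/m³

Time constants: τᵢ = Vᵢ/Q for each well-mixed tank.
τ₁ = 34.5/1.70 = 20.294 s; τ₂ = 52.6/1.70 = 30.941 s.
Solving the cascade with C₁(0)=C₂(0)=0 gives C₂(t) = C_in[1 − (τ₁ e^(−t/τ₁) − τ₂ e^(−t/τ₂))/(τ₁ − τ₂)].
At t = 78.4: e^(−t/τ₁) = 0.021001, e^(−t/τ₂) = 0.079354.
C₂ = 2.14·[1 − (20.294·0.021001 − 30.941·0.079354)/(-10.647)] = 2.14·0.80942 = 1.7322 kg/m³.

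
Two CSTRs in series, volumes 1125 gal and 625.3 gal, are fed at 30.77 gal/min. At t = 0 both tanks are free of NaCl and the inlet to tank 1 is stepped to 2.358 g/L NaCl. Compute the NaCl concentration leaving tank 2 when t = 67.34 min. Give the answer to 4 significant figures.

Time constants: τᵢ = Vᵢ/Q for each well-mixed tank.
τ₁ = 1125/30.77 = 36.5616 min; τ₂ = 625.3/30.77 = 20.3217 min.
Solving the cascade with C₁(0)=C₂(0)=0 gives C₂(t) = C_in[1 − (τ₁ e^(−t/τ₁) − τ₂ e^(−t/τ₂))/(τ₁ − τ₂)].
At t = 67.34: e^(−t/τ₁) = 0.158528, e^(−t/τ₂) = 0.0363816.
C₂ = 2.358·[1 − (36.5616·0.158528 − 20.3217·0.0363816)/(16.2398)] = 2.358·0.688624 = 1.62378 g/L.

1.624 g/L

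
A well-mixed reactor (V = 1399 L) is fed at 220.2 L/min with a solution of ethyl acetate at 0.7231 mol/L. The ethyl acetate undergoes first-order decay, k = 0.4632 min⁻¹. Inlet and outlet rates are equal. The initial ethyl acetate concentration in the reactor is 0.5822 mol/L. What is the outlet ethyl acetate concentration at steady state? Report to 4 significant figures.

V dC/dt = Q(C_in − C) − k V C.
Steady state (dC/dt = 0): C_ss = Q C_in/(Q + kV) = C_in/(1 + kV/Q).
C_ss = 220.2·0.7231/(220.2 + 0.4632·1399) = 159.227/868.217 = 0.183395 mol/L.

0.1834 mol/L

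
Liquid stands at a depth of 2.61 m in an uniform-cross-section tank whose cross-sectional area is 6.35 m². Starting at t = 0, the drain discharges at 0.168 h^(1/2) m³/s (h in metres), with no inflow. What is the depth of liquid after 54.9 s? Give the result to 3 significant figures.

0.791 m

Unsteady balance on liquid volume: A dh/dt = −0.168 √h.
This is separable: 2 d(√h)/dt = −0.168/A, so √h = √h₀ − (0.168/(2A)) t.
√h = √2.61 − 0.168·54.9/(2·6.35) = 1.6155 − 0.72624 = 0.88931.
h = 0.88931² = 0.79088 m.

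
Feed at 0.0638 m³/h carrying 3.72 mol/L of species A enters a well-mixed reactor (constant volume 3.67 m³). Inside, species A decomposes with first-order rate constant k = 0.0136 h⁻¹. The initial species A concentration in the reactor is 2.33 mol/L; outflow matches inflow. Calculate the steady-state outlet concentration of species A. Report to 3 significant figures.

2.09 mol/L

Species balance: V dC/dt = Q C_in − Q C − k V C.
At steady state: 0 = Q C_in − (Q + kV) C_ss, so C_ss = Q C_in/(Q + kV).
C_ss = 0.0638·3.72/(0.0638 + 0.0136·3.67) = 0.23734/0.11371 = 2.0872 mol/L.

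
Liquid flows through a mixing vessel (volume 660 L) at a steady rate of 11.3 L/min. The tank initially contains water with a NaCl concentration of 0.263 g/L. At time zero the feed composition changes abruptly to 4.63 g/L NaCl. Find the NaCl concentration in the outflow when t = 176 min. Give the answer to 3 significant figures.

Unsteady species balance (constant V, well mixed): V dC/dt = Q(C_in − C).
Time constant τ = V/Q = 660/11.3 = 58.407 min.
Integrating: C(t) = C_in + (C₀ − C_in) e^(−t/τ).
C(176) = 4.63 + (0.263 − 4.63)·e^(−176/58.407) = 4.63 + (-4.3670)·0.049128 = 4.4155 g/L.

4.42 g/L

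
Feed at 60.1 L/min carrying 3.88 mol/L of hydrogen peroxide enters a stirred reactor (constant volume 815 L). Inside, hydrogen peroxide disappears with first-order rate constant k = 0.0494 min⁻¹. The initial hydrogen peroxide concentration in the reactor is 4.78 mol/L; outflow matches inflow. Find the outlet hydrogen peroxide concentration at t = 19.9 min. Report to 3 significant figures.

Species balance: V dC/dt = Q C_in − Q C − k V C.
This is linear with rate a = Q/V + k = 0.12314 min⁻¹.
C_ss = Q C_in/(Q + kV) = 2.3235 mol/L; C(t) = C_ss + (C₀ − C_ss) e^(−a t).
C(19.9) = 2.3235 + (2.4565)·e^(−0.12314·19.9) = 2.3235 + (2.4565)·0.086248 = 2.5354 mol/L.

2.54 mol/L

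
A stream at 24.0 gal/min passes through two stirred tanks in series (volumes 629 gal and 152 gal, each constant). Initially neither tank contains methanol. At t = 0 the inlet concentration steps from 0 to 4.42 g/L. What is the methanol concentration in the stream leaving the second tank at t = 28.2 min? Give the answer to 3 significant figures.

Species balance on tank i: dCᵢ/dt = (Cᵢ₋₁ − Cᵢ)/τᵢ with τᵢ = Vᵢ/Q.
τ₁ = 629/24.0 = 26.208 min; τ₂ = 152/24.0 = 6.3333 min.
Tank 1: C₁ = C_in(1 − e^(−t/τ₁)). Tank 2 (τ₁ ≠ τ₂): C₂ = C_in[1 − (τ₁ e^(−t/τ₁) − τ₂ e^(−t/τ₂))/(τ₁ − τ₂)].
At t = 28.2: e^(−t/τ₁) = 0.34096, e^(−t/τ₂) = 0.011648.
C₂ = 4.42·[1 − (26.208·0.34096 − 6.3333·0.011648)/(19.875)] = 4.42·0.55410 = 2.4491 g/L.

2.45 g/L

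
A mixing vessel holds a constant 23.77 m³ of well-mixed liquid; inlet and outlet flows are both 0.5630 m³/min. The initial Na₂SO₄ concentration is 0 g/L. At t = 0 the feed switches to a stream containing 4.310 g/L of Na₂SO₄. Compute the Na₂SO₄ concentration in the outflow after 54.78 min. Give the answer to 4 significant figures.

Unsteady species balance (constant V, well mixed): V dC/dt = Q(C_in − C).
Rewrite as dC/dt + C/τ = C_in/τ, τ = V/Q = 42.2202 min.
C approaches C_in exponentially: C(t) = C_in + (C₀ − C_in) e^(−t/τ).
C(54.78) = 4.310 + (0 − 4.310)·e^(−54.78/42.2202) = 4.310 + (-4.31000)·0.273219 = 3.13243 g/L.

3.132 g/L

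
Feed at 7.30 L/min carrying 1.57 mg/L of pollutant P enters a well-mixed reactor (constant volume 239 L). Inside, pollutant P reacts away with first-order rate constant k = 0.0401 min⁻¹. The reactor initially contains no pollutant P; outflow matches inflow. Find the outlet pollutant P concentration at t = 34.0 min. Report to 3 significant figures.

0.617 mg/L

Species balance: V dC/dt = Q C_in − Q C − k V C.
This is linear with rate a = Q/V + k = 0.070644 min⁻¹.
C_ss = Q C_in/(Q + kV) = 0.67881 mg/L; C(t) = C_ss + (C₀ − C_ss) e^(−a t).
C(34.0) = 0.67881 + (-0.67881)·e^(−0.070644·34.0) = 0.67881 + (-0.67881)·0.090546 = 0.61735 mg/L.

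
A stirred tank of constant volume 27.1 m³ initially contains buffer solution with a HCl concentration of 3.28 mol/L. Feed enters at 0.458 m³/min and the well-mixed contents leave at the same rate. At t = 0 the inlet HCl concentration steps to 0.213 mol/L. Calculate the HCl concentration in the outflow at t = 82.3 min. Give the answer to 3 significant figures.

0.976 mol/L

Species balance on the tank: V dC/dt = Q(C_in − C).
So dC/dt = (C_in − C)/τ with τ = V/Q = 27.1/0.458 = 59.170 min.
Solution: C(t) = C_in + (C₀ − C_in) e^(−t/τ).
C(82.3) = 0.213 + (3.28 − 0.213)·e^(−82.3/59.170) = 0.213 + (3.0670)·0.24885 = 0.97623 mol/L.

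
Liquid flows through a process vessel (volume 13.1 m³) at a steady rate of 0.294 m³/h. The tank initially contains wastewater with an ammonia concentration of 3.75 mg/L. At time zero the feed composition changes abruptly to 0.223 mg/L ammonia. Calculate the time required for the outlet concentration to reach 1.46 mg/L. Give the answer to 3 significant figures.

46.7 h

Species balance: V dC/dt = Q(C_in − C) ⇒ τ = V/Q = 44.558 h.
C(t) = C_in + (C₀ − C_in) e^(−t/τ). Set C = 1.46 and solve for t:
e^(−t/τ) = (C − C_in)/(C₀ − C_in) = (1.46 − 0.223)/(3.75 − 0.223) = 0.35072
t = −τ ln(…) = 44.558 × 1.0478 = 46.686 h.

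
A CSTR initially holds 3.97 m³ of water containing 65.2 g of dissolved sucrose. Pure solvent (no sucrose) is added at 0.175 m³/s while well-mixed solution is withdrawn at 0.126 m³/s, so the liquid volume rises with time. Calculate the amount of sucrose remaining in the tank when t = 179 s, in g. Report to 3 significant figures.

Let m(t) be the amount of sucrose. Volume: V(t) = V₀ + (Q_in − Q_out) t = 3.97 + 0.049000 t; V(179) = 12.741 m³.
No sucrose enters, so dm/dt = −Q_out · (m/V).
Separate: dm/m = −Q_out dt/V(t) ⇒ ln(m/m₀) = −(Q_out/(Q_in−Q_out)) ln(V/V₀).
m = m₀ (V₀/V)^(Q_out/(Q_in−Q_out)) = 65.2 × (3.97/12.741)^(2.5714) = 3.2512 g.

3.25 g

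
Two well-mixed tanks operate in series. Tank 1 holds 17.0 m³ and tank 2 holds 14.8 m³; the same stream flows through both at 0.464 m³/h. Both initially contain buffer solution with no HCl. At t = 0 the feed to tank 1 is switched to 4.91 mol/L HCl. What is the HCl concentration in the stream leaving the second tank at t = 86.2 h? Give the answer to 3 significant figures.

Species balance on tank i: dCᵢ/dt = (Cᵢ₋₁ − Cᵢ)/τᵢ with τᵢ = Vᵢ/Q.
τ₁ = 17.0/0.464 = 36.638 h; τ₂ = 14.8/0.464 = 31.897 h.
Solving the cascade with C₁(0)=C₂(0)=0 gives C₂(t) = C_in[1 − (τ₁ e^(−t/τ₁) − τ₂ e^(−t/τ₂))/(τ₁ − τ₂)].
At t = 86.2: e^(−t/τ₁) = 0.095107, e^(−t/τ₂) = 0.067039.
C₂ = 4.91·[1 − (36.638·0.095107 − 31.897·0.067039)/(4.7414)] = 4.91·0.71607 = 3.5159 mol/L.

3.52 mol/L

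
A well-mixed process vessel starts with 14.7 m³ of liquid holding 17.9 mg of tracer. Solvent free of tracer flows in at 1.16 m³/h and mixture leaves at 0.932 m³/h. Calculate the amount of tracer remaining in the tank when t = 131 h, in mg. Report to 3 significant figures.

Total volume: dV/dt = Q_in − Q_out = 0.22800 m³/h, so V(t) = 14.7 + 0.22800 t and V(131) = 44.568 m³.
No tracer enters, so dm/dt = −Q_out · (m/V).
dm/m = −Q_out dt/(V₀ + 0.22800 t); integrating gives ln(m/m₀) = −(Q_out/(Q_in−Q_out)) ln(V/V₀).
m = m₀ (V₀/V)^(Q_out/(Q_in−Q_out)) = 17.9 × (14.7/44.568)^(4.0877) = 0.19221 mg.

0.192 mg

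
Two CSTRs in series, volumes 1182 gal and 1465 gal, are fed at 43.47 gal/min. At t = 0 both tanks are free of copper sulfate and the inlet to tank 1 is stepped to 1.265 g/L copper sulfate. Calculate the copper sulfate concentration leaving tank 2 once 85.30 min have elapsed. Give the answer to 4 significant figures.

0.9733 g/L

Each tank obeys Vᵢ dCᵢ/dt = Q(Cᵢ₋₁ − Cᵢ), so τᵢ = Vᵢ/Q.
τ₁ = 1182/43.47 = 27.1912 min; τ₂ = 1465/43.47 = 33.7014 min.
Solving the cascade with C₁(0)=C₂(0)=0 gives C₂(t) = C_in[1 − (τ₁ e^(−t/τ₁) − τ₂ e^(−t/τ₂))/(τ₁ − τ₂)].
At t = 85.30: e^(−t/τ₁) = 0.0434107, e^(−t/τ₂) = 0.0795753.
C₂ = 1.265·[1 − (27.1912·0.0434107 − 33.7014·0.0795753)/(-6.51024)] = 1.265·0.769377 = 0.973262 g/L.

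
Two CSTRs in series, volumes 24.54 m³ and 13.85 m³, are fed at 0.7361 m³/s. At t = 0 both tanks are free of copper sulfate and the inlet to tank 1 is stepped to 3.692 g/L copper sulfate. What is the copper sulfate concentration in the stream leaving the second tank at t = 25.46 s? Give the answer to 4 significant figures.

0.9791 g/L

Each tank obeys Vᵢ dCᵢ/dt = Q(Cᵢ₋₁ − Cᵢ), so τᵢ = Vᵢ/Q.
τ₁ = 24.54/0.7361 = 33.3379 s; τ₂ = 13.85/0.7361 = 18.8154 s.
Solving the cascade with C₁(0)=C₂(0)=0 gives C₂(t) = C_in[1 − (τ₁ e^(−t/τ₁) − τ₂ e^(−t/τ₂))/(τ₁ − τ₂)].
At t = 25.46: e^(−t/τ₁) = 0.465941, e^(−t/τ₂) = 0.258425.
C₂ = 3.692·[1 − (33.3379·0.465941 − 18.8154·0.258425)/(14.5225)] = 3.692·0.265201 = 0.979122 g/L.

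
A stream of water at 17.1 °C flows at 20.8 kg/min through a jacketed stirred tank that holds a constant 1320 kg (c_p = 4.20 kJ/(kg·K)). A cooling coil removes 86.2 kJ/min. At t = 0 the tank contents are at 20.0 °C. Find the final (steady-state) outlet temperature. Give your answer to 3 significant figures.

M c_p dT/dt = ṁ c_p (T_in − T) − Q̇.
At steady state dT/dt = 0 ⇒ T_ss = T_in − Q̇/(ṁ c_p) = 17.1 − 86.2/(20.8·4.20) = 16.113 °C.

16.1 °C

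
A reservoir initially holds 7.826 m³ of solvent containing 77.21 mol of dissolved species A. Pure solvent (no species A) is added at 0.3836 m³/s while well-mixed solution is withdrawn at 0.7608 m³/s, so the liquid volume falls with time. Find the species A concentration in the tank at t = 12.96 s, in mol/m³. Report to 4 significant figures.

Let m(t) be the amount of species A. Volume: V(t) = V₀ + (Q_in − Q_out) t = 7.826 − 0.377200 t; V(12.96) = 2.93749 m³.
No species A enters, so dm/dt = −Q_out · (m/V).
Separate: dm/m = −Q_out dt/V(t) ⇒ ln(m/m₀) = −(Q_out/(Q_in−Q_out)) ln(V/V₀).
m = m₀ (V₀/V)^(Q_out/(Q_in−Q_out)) = 77.21 × (7.826/2.93749)^(-2.01697) = 10.6986 mol.
C = m/V = 10.6986/2.93749 = 3.64208 mol/m³.

3.642 mol/m³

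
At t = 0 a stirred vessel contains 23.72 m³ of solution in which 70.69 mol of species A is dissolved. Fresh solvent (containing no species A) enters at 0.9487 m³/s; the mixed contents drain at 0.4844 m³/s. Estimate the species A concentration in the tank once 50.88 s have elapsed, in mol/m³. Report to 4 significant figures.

0.7260 mol/m³

Total volume: dV/dt = Q_in − Q_out = 0.464300 m³/s, so V(t) = 23.72 + 0.464300 t and V(50.88) = 47.3436 m³.
Species balance (pure solvent in): dm/dt = −Q_out · m/V(t).
Separate: dm/m = −Q_out dt/V(t) ⇒ ln(m/m₀) = −(Q_out/(Q_in−Q_out)) ln(V/V₀).
m = m₀ (V₀/V)^(Q_out/(Q_in−Q_out)) = 70.69 × (23.72/47.3436)^(1.04329) = 34.3730 mol.
C = m/V = 34.3730/47.3436 = 0.726034 mol/m³.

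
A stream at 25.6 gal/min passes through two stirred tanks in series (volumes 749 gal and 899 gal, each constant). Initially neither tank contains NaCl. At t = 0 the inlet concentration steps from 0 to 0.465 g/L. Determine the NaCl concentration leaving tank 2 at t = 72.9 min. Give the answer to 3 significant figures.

Time constants: τᵢ = Vᵢ/Q for each well-mixed tank.
τ₁ = 749/25.6 = 29.258 min; τ₂ = 899/25.6 = 35.117 min.
Solving the cascade with C₁(0)=C₂(0)=0 gives C₂(t) = C_in[1 − (τ₁ e^(−t/τ₁) − τ₂ e^(−t/τ₂))/(τ₁ − τ₂)].
At t = 72.9: e^(−t/τ₁) = 0.082774, e^(−t/τ₂) = 0.12544.
C₂ = 0.465·[1 − (29.258·0.082774 − 35.117·0.12544)/(-5.8594)] = 0.465·0.66150 = 0.30760 g/L.

0.308 g/L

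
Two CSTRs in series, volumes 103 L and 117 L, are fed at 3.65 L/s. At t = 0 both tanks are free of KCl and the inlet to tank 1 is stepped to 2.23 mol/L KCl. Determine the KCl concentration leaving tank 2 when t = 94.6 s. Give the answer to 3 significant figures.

Species balance on tank i: dCᵢ/dt = (Cᵢ₋₁ − Cᵢ)/τᵢ with τᵢ = Vᵢ/Q.
τ₁ = 103/3.65 = 28.219 s; τ₂ = 117/3.65 = 32.055 s.
Solving the cascade with C₁(0)=C₂(0)=0 gives C₂(t) = C_in[1 − (τ₁ e^(−t/τ₁) − τ₂ e^(−t/τ₂))/(τ₁ − τ₂)].
At t = 94.6: e^(−t/τ₁) = 0.035003, e^(−t/τ₂) = 0.052277.
C₂ = 2.23·[1 − (28.219·0.035003 − 32.055·0.052277)/(-3.8356)] = 2.23·0.82063 = 1.8300 mol/L.

1.83 mol/L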